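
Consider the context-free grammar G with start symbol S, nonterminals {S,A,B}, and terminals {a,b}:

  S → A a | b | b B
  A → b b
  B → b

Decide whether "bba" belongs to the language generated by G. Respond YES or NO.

Convert to CNF:
  S -> A T1 | T0 B | b
  A -> T0 T0
  B -> b
  T0 -> b
  T1 -> a

CYK table (by increasing span):
  [0..0]={B,S,T0}  "b"  orig:{B,S}
  [1..1]={B,S,T0}  "b"  orig:{B,S}
  [2..2]={T1}  "a"  orig:{}
  [0..1]={A,S}  "bb"
  [1..2]=∅  "ba"
  [0..2]={S}  "bba"

S ∈ T[0,2] ⇒ YES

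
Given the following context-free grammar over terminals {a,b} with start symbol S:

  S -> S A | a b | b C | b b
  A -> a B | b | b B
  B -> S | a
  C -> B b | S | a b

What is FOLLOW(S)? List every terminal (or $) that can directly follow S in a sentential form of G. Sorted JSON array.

FIRST iteration:
pass 1:
  A via A→a B: +{a}
  A via A→b: +{b}
  B via B→a: +{a}
  C via C→B b: +{a}
  S via S→a b: +{a}
  S via S→b C: +{b}
  FIRST[S]={a,b}  FIRST[A]={a,b}  FIRST[B]={a}  FIRST[C]={a}
pass 2:
  B via B→S: +{b}
  C via C→B b: +{b}
  FIRST[S]={a,b}  FIRST[A]={a,b}  FIRST[B]={a,b}  FIRST[C]={a,b}
pass 3: — fixpoint
  FIRST[S]={a,b}  FIRST[A]={a,b}  FIRST[B]={a,b}  FIRST[C]={a,b}

FOLLOW iteration:
initialize: $ ∈ FOLLOW(S)
[1]
  C→B b: FOLLOW(B) ⊇ FIRST(b) = {b}; new: +{b}
  S→S A: FOLLOW(S) ⊇ FIRST(A) = {a,b}; new: +{a,b}
  S→S A: FOLLOW(A) ⊇ FOLLOW(S) ⊇ {$,a,b}; new: +{$,a,b}
  S→b C: FOLLOW(C) ⊇ FOLLOW(S) ⊇ {$,a,b}; new: +{$,a,b}
  FOLLOW(S)={$,a,b}  FOLLOW(A)={$,a,b}  FOLLOW(B)={b}  FOLLOW(C)={$,a,b}
[2]
  A→a B: FOLLOW(B) ⊇ FOLLOW(A) ⊇ {$,a,b}; new: +{$,a}
  FOLLOW(S)={$,a,b}  FOLLOW(A)={$,a,b}  FOLLOW(B)={$,a,b}  FOLLOW(C)={$,a,b}
[3] (stable)
  FOLLOW(S)={$,a,b}  FOLLOW(A)={$,a,b}  FOLLOW(B)={$,a,b}  FOLLOW(C)={$,a,b}

FOLLOW(S) = ["$", "a", "b"]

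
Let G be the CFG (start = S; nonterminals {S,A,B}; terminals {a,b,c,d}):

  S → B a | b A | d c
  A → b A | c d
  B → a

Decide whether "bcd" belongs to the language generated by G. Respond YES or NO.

Convert to CNF:
  S -> B T3 | T0 A | T2 T1
  A -> T0 A | T1 T2
  B -> a
  T0 -> b
  T1 -> c
  T2 -> d
  T3 -> a

Fill CYK table bottom-up:
  T[0,0] 'b' = {T0}  orig:{}
  T[1,1] 'c' = {T1}  orig:{}
  T[2,2] 'd' = {T2}  orig:{}
  T[0,1] 'bc' = ∅
  T[1,2] 'cd' = {A}
  T[0,2] 'bcd' = {A,S}

S ∈ T[0,2] ⇒ YES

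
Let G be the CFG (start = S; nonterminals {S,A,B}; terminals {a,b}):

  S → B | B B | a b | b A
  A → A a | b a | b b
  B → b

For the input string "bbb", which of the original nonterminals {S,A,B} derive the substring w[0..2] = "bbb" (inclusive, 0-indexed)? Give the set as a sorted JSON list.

Convert to CNF:
  S -> B B | T0 T1 | T1 A | b
  A -> A T0 | T1 T0 | T1 T1
  B -> b
  T0 -> a
  T1 -> b

Fill CYK table bottom-up — only the sub-triangle for w[0..2]:
  T[0,0] 'b' = {B,S,T1}  orig:{B,S}
  T[1,1] 'b' = {B,S,T1}  orig:{B,S}
  T[2,2] 'b' = {B,S,T1}  orig:{B,S}
  T[0,1] 'bb' = {A,S}
  T[1,2] 'bb' = {A,S}
  T[0,2] 'bbb' = {S}

Original NTs in T[0,2] deriving "bbb": ["S"]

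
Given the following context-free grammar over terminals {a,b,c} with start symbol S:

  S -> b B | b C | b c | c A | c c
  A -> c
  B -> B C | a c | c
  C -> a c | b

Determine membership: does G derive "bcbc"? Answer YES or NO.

CNF form of G:
  S -> T1 A | T1 T1 | T2 B | T2 C | T2 T1
  A -> c
  B -> B C | T0 T1 | c
  C -> T0 T1 | b
  T0 -> a
  T1 -> c
  T2 -> b

CYK fill:
  T[0,0] 'b' = {C,T2}  orig:{C}
  T[1,1] 'c' = {A,B,T1}  orig:{A,B}
  T[2,2] 'b' = {C,T2}  orig:{C}
  T[3,3] 'c' = {A,B,T1}  orig:{A,B}
  T[0,1] 'bc' = {S}
  T[1,2] 'cb' = {B}
  T[2,3] 'bc' = {S}
  T[0,2] 'bcb' = {S}
  T[1,3] 'cbc' = ∅
  T[0,3] 'bcbc' = ∅

S ∉ T[0,3] ⇒ NO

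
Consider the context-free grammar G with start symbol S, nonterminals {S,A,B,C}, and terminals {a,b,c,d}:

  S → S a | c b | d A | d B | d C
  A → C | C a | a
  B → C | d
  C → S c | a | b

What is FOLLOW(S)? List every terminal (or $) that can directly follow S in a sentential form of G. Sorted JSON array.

FIRST iteration:
iter 1:
  A via A→a: +{a}
  B via B→d: +{d}
  C via C→a: +{a}
  C via C→b: +{b}
  S via S→c b: +{c}
  S via S→d A: +{d}
  S: {c,d}  A: {a}  B: {d}  C: {a,b}
iter 2:
  A via A→C: +{b}
  B via B→C: +{a,b}
  C via C→S c: +{c,d}
  S: {c,d}  A: {a,b}  B: {a,b,d}  C: {a,b,c,d}
iter 3:
  A via A→C: +{c,d}
  B via B→C: +{c}
  S: {c,d}  A: {a,b,c,d}  B: {a,b,c,d}  C: {a,b,c,d}
iter 4: — fixpoint
  S: {c,d}  A: {a,b,c,d}  B: {a,b,c,d}  C: {a,b,c,d}

FOLLOW sets:
initialize: $ ∈ FOLLOW(S)
round 1:
  A→C a: FOLLOW(C) ⊇ FIRST(a) = {a}; new: +{a}
  C→S c: FOLLOW(S) ⊇ FIRST(c) = {c}; new: +{c}
  S→S a: FOLLOW(S) ⊇ FIRST(a) = {a}; new: +{a}
  S→d A: FOLLOW(A) ⊇ FOLLOW(S) ⊇ {$,a,c}; new: +{$,a,c}
  S→d B: FOLLOW(B) ⊇ FOLLOW(S) ⊇ {$,a,c}; new: +{$,a,c}
  S→d C: FOLLOW(C) ⊇ FOLLOW(S) ⊇ {$,a,c}; new: +{$,c}
  FOLLOW[S]={$,a,c}  FOLLOW[A]={$,a,c}  FOLLOW[B]={$,a,c}  FOLLOW[C]={$,a,c}
round 2: (no change)
  FOLLOW[S]={$,a,c}  FOLLOW[A]={$,a,c}  FOLLOW[B]={$,a,c}  FOLLOW[C]={$,a,c}

FOLLOW(S) = ["$", "a", "c"]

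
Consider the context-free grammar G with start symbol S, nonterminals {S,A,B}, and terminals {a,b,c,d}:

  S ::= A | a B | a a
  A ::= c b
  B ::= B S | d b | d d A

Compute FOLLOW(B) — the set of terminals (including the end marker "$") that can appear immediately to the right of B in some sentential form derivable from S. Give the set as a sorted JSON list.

FIRST sets, iterate to fixpoint:
iter 1:
  A via A→c b: +{c}
  B via B→d b: +{d}
  S via S→A: +{c}
  S via S→a B: +{a}
  S: {a,c}  A: {c}  B: {d}
iter 2: (no change)
  S: {a,c}  A: {c}  B: {d}

FOLLOW sets:
FOLLOW(S) := {$}
round 1:
  B→B S: FOLLOW(B) ⊇ FIRST(S) = {a,c}; new: +{a,c}
  B→B S: FOLLOW(S) ⊇ FOLLOW(B) ⊇ {a,c}; new: +{a,c}
  B→d d A: FOLLOW(A) ⊇ FOLLOW(B) ⊇ {a,c}; new: +{a,c}
  S→A: FOLLOW(A) ⊇ FOLLOW(S) ⊇ {$,a,c}; new: +{$}
  S→a B: FOLLOW(B) ⊇ FOLLOW(S) ⊇ {$,a,c}; new: +{$}
  FOLLOW[S]={$,a,c}  FOLLOW[A]={$,a,c}  FOLLOW[B]={$,a,c}
round 2: (stable)
  FOLLOW[S]={$,a,c}  FOLLOW[A]={$,a,c}  FOLLOW[B]={$,a,c}

FOLLOW(B) = ["$", "a", "c"]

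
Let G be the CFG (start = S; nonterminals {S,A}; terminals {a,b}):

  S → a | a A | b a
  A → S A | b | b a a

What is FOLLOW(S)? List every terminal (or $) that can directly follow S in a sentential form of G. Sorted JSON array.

FIRST sets, iterate to fixpoint:
pass 1:
  A via A→b: +{b}
  S via S→a: +{a}
  S via S→b a: +{b}
  S: {a,b}  A: {b}
pass 2:
  A via A→S A: +{a}
  S: {a,b}  A: {a,b}
pass 3: (no change)
  S: {a,b}  A: {a,b}

FOLLOW iteration:
FOLLOW(S) := {$}
[1]
  A→S A: FOLLOW(S) ⊇ FIRST(A) = {a,b}; new: +{a,b}
  S→a A: FOLLOW(A) ⊇ FOLLOW(S) ⊇ {$,a,b}; new: +{$,a,b}
  S: {$,a,b}  A: {$,a,b}
[2] done
  S: {$,a,b}  A: {$,a,b}

FOLLOW(S) = ["$", "a", "b"]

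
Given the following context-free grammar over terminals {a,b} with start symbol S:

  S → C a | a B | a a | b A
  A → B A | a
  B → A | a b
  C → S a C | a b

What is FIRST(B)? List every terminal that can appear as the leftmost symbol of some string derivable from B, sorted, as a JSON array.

FIRST iteration:
round 1:
  A via A→a: +{a}
  B via B→A: +{a}
  C via C→a b: +{a}
  S via S→C a: +{a}
  S via S→b A: +{b}
  FIRST(S)={a,b}  FIRST(A)={a}  FIRST(B)={a}  FIRST(C)={a}
round 2:
  C via C→S a C: +{b}
  FIRST(S)={a,b}  FIRST(A)={a}  FIRST(B)={a}  FIRST(C)={a,b}
round 3: (no change)
  FIRST(S)={a,b}  FIRST(A)={a}  FIRST(B)={a}  FIRST(C)={a,b}

FIRST(B) = ["a"]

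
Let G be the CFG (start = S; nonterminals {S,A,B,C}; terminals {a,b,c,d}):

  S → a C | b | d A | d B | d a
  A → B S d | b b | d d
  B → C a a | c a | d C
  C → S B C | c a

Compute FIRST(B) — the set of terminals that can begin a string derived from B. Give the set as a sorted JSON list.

FIRST sets, iterate to fixpoint:
[1]
  A via A→b b: +{b}
  A via A→d d: +{d}
  B via B→c a: +{c}
  B via B→d C: +{d}
  C via C→c a: +{c}
  S via S→a C: +{a}
  S via S→b: +{b}
  S via S→d A: +{d}
  FIRST[S]={a,b,d}  FIRST[A]={b,d}  FIRST[B]={c,d}  FIRST[C]={c}
[2]
  A via A→B S d: +{c}
  C via C→S B C: +{a,b,d}
  FIRST[S]={a,b,d}  FIRST[A]={b,c,d}  FIRST[B]={c,d}  FIRST[C]={a,b,c,d}
[3]
  B via B→C a a: +{a,b}
  FIRST[S]={a,b,d}  FIRST[A]={b,c,d}  FIRST[B]={a,b,c,d}  FIRST[C]={a,b,c,d}
[4]
  A via A→B S d: +{a}
  FIRST[S]={a,b,d}  FIRST[A]={a,b,c,d}  FIRST[B]={a,b,c,d}  FIRST[C]={a,b,c,d}
[5] (stable)
  FIRST[S]={a,b,d}  FIRST[A]={a,b,c,d}  FIRST[B]={a,b,c,d}  FIRST[C]={a,b,c,d}

FIRST(B) = ["a", "b", "c", "d"]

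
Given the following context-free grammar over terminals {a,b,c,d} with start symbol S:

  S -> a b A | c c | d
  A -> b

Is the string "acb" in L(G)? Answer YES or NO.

Convert to CNF:
  S -> T0 X3 | T2 T2 | d
  A -> b
  T0 -> a
  T1 -> b
  T2 -> c
  X3 -> T1 A

CYK table (by increasing span):
  [0..0]={T0}  "a"  orig:{}
  [1..1]={T2}  "c"  orig:{}
  [2..2]={A,T1}  "b"  orig:{A}
  [0..1]=∅  "ac"
  [1..2]=∅  "cb"
  [0..2]=∅  "acb"

S ∉ T[0,2] ⇒ NO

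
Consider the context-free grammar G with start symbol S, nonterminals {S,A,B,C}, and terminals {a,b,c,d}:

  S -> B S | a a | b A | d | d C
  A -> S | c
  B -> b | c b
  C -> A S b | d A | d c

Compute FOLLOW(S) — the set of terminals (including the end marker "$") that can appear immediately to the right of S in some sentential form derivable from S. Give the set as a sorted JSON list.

Compute FIRST by fixpoint:
round 1:
  A via A→c: +{c}
  B via B→b: +{b}
  B via B→c b: +{c}
  C via C→A S b: +{c}
  C via C→d A: +{d}
  S via S→B S: +{b,c}
  S via S→a a: +{a}
  S via S→d: +{d}
  FIRST[S]={a,b,c,d}  FIRST[A]={c}  FIRST[B]={b,c}  FIRST[C]={c,d}
round 2:
  A via A→S: +{a,b,d}
  C via C→A S b: +{a,b}
  FIRST[S]={a,b,c,d}  FIRST[A]={a,b,c,d}  FIRST[B]={b,c}  FIRST[C]={a,b,c,d}
round 3: — fixpoint
  FIRST[S]={a,b,c,d}  FIRST[A]={a,b,c,d}  FIRST[B]={b,c}  FIRST[C]={a,b,c,d}

FOLLOW iteration:
seed FOLLOW(S) with $
iter 1:
  C→A S b: FOLLOW(A) ⊇ FIRST(S) = {a,b,c,d}; new: +{a,b,c,d}
  C→A S b: FOLLOW(S) ⊇ FIRST(b) = {b}; new: +{b}
  S→B S: FOLLOW(B) ⊇ FIRST(S) = {a,b,c,d}; new: +{a,b,c,d}
  S→b A: FOLLOW(A) ⊇ FOLLOW(S) ⊇ {$,b}; new: +{$}
  S→d C: FOLLOW(C) ⊇ FOLLOW(S) ⊇ {$,b}; new: +{$,b}
  FOLLOW[S]={$,b}  FOLLOW[A]={$,a,b,c,d}  FOLLOW[B]={a,b,c,d}  FOLLOW[C]={$,b}
iter 2:
  A→S: FOLLOW(S) ⊇ FOLLOW(A) ⊇ {$,a,b,c,d}; new: +{a,c,d}
  S→d C: FOLLOW(C) ⊇ FOLLOW(S) ⊇ {$,a,b,c,d}; new: +{a,c,d}
  FOLLOW[S]={$,a,b,c,d}  FOLLOW[A]={$,a,b,c,d}  FOLLOW[B]={a,b,c,d}  FOLLOW[C]={$,a,b,c,d}
iter 3: done
  FOLLOW[S]={$,a,b,c,d}  FOLLOW[A]={$,a,b,c,d}  FOLLOW[B]={a,b,c,d}  FOLLOW[C]={$,a,b,c,d}

FOLLOW(S) = ["$", "a", "b", "c", "d"]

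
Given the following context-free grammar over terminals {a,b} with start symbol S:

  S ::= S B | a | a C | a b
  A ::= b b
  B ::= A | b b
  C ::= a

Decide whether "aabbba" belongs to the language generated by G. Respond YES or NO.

Convert to CNF:
  S -> S B | T1 C | T1 T0 | a
  A -> T0 T0
  B -> T0 T0
  C -> a
  T0 -> b
  T1 -> a

Fill CYK table bottom-up:
  T[0,0] 'a' = {C,S,T1}  orig:{C,S}
  T[1,1] 'a' = {C,S,T1}  orig:{C,S}
  T[2,2] 'b' = {T0}  orig:{}
  T[3,3] 'b' = {T0}  orig:{}
  T[4,4] 'b' = {T0}  orig:{}
  T[5,5] 'a' = {C,S,T1}  orig:{C,S}
  T[0,1] 'aa' = {S}
  T[1,2] 'ab' = {S}
  T[2,3] 'bb' = {A,B}
  T[3,4] 'bb' = {A,B}
  T[4,5] 'ba' = ∅
  T[0,2] 'aab' = ∅
  T[1,3] 'abb' = {S}
  T[2,4] 'bbb' = ∅
  T[3,5] 'bba' = ∅
  T[0,3] 'aabb' = {S}
  T[1,4] 'abbb' = {S}
  T[2,5] 'bbba' = ∅
  T[0,4] 'aabbb' = ∅
  T[1,5] 'abbba' = ∅
  T[0,5] 'aabbba' = ∅

S ∉ T[0,5] ⇒ NO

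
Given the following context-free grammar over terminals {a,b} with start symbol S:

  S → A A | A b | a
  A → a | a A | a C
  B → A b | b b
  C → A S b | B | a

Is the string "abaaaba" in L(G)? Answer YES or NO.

Convert to CNF:
  S -> A A | A T1 | a
  A -> T0 A | T0 C | a
  B -> A T1 | T1 T1
  C -> A T1 | A X2 | T1 T1 | a
  T0 -> a
  T1 -> b
  X2 -> S T1

CYK table (by increasing span):
  T[0,0] 'a' = {A,C,S,T0}  orig:{A,C,S}
  T[1,1] 'b' = {T1}  orig:{}
  T[2,2] 'a' = {A,C,S,T0}  orig:{A,C,S}
  T[3,3] 'a' = {A,C,S,T0}  orig:{A,C,S}
  T[4,4] 'a' = {A,C,S,T0}  orig:{A,C,S}
  T[5,5] 'b' = {T1}  orig:{}
  T[6,6] 'a' = {A,C,S,T0}  orig:{A,C,S}
  T[0,1] 'ab' = {B,C,S,X2}  orig:{B,C,S}
  T[1,2] 'ba' = ∅
  T[2,3] 'aa' = {A,S}
  T[3,4] 'aa' = {A,S}
  T[4,5] 'ab' = {B,C,S,X2}  orig:{B,C,S}
  T[5,6] 'ba' = ∅
  T[0,2] 'aba' = ∅
  T[1,3] 'baa' = ∅
  T[2,4] 'aaa' = {A,S}
  T[3,5] 'aab' = {A,B,C,S,X2}  orig:{A,B,C,S}
  T[4,6] 'aba' = ∅
  T[0,3] 'abaa' = ∅
  T[1,4] 'baaa' = ∅
  T[2,5] 'aaab' = {A,B,C,S,X2}  orig:{A,B,C,S}
  T[3,6] 'aaba' = {S}
  T[0,4] 'abaaa' = ∅
  T[1,5] 'baaab' = ∅
  T[2,6] 'aaaba' = {S}
  T[0,5] 'abaaab' = ∅
  T[1,6] 'baaaba' = ∅
  T[0,6] 'abaaaba' = ∅

S ∉ T[0,6] ⇒ NO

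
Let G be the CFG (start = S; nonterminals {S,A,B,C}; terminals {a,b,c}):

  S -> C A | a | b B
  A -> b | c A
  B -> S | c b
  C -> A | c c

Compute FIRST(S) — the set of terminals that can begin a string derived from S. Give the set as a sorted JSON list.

Compute FIRST by fixpoint:
[1]
  A via A→b: +{b}
  A via A→c A: +{c}
  B via B→c b: +{c}
  C via C→A: +{b,c}
  S via S→C A: +{b,c}
  S via S→a: +{a}
  FIRST(S)={a,b,c}  FIRST(A)={b,c}  FIRST(B)={c}  FIRST(C)={b,c}
[2]
  B via B→S: +{a,b}
  FIRST(S)={a,b,c}  FIRST(A)={b,c}  FIRST(B)={a,b,c}  FIRST(C)={b,c}
[3] done
  FIRST(S)={a,b,c}  FIRST(A)={b,c}  FIRST(B)={a,b,c}  FIRST(C)={b,c}

FIRST(S) = ["a", "b", "c"]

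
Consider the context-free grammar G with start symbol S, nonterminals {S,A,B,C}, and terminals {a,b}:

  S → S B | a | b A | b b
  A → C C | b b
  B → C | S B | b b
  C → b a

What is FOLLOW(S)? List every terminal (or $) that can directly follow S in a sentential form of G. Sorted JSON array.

FIRST iteration:
[1]
  A via A→b b: +{b}
  B via B→b b: +{b}
  C via C→b a: +{b}
  S via S→a: +{a}
  S via S→b A: +{b}
  S: {a,b}  A: {b}  B: {b}  C: {b}
[2]
  B via B→S B: +{a}
  S: {a,b}  A: {b}  B: {a,b}  C: {b}
[3] done
  S: {a,b}  A: {b}  B: {a,b}  C: {b}

Compute FOLLOW by fixpoint:
seed FOLLOW(S) with $
pass 1:
  A→C C: FOLLOW(C) ⊇ FIRST(C) = {b}; new: +{b}
  B→S B: FOLLOW(S) ⊇ FIRST(B) = {a,b}; new: +{a,b}
  S→S B: FOLLOW(B) ⊇ FOLLOW(S) ⊇ {$,a,b}; new: +{$,a,b}
  S→b A: FOLLOW(A) ⊇ FOLLOW(S) ⊇ {$,a,b}; new: +{$,a,b}
  S: {$,a,b}  A: {$,a,b}  B: {$,a,b}  C: {b}
pass 2:
  A→C C: FOLLOW(C) ⊇ FOLLOW(A) ⊇ {$,a,b}; new: +{$,a}
  S: {$,a,b}  A: {$,a,b}  B: {$,a,b}  C: {$,a,b}
pass 3: — fixpoint
  S: {$,a,b}  A: {$,a,b}  B: {$,a,b}  C: {$,a,b}

FOLLOW(S) = ["$", "a", "b"]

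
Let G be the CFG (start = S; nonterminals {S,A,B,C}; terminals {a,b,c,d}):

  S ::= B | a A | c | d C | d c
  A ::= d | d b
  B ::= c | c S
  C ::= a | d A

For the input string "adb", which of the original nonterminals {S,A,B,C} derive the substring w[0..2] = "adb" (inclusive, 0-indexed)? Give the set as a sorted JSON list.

Convert to CNF:
  S -> T0 C | T0 T2 | T2 S | T3 A | c
  A -> T0 T1 | d
  B -> T2 S | c
  C -> T0 A | a
  T0 -> d
  T1 -> b
  T2 -> c
  T3 -> a

CYK fill, restricted to cells inside w[0..2]:
  [0..0]={C,T3}  "a"  orig:{C}
  [1..1]={A,T0}  "d"  orig:{A}
  [2..2]={T1}  "b"  orig:{}
  [0..1]={S}  "ad"
  [1..2]={A}  "db"
  [0..2]={S}  "adb"

Original NTs in T[0,2] deriving "adb": ["S"]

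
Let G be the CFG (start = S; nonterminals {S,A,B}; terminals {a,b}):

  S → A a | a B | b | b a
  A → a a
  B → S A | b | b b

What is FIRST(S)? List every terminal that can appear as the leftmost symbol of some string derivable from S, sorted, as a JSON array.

FIRST sets, iterate to fixpoint:
pass 1:
  A via A→a a: +{a}
  B via B→b: +{b}
  S via S→A a: +{a}
  S via S→b: +{b}
  FIRST[S]={a,b}  FIRST[A]={a}  FIRST[B]={b}
pass 2:
  B via B→S A: +{a}
  FIRST[S]={a,b}  FIRST[A]={a}  FIRST[B]={a,b}
pass 3: (no change)
  FIRST[S]={a,b}  FIRST[A]={a}  FIRST[B]={a,b}

FIRST(S) = ["a", "b"]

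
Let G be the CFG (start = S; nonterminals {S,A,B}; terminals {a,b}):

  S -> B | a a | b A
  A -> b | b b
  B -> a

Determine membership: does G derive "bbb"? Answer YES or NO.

Convert to CNF:
  S -> T0 A | T1 T1 | a
  A -> T0 T0 | b
  B -> a
  T0 -> b
  T1 -> a

CYK table (by increasing span):
  cell(0,0) b: {A,T0}  orig:{A}
  cell(1,1) b: {A,T0}  orig:{A}
  cell(2,2) b: {A,T0}  orig:{A}
  cell(0,1) bb: {A,S}
  cell(1,2) bb: {A,S}
  cell(0,2) bbb: {S}

S ∈ T[0,2] ⇒ YES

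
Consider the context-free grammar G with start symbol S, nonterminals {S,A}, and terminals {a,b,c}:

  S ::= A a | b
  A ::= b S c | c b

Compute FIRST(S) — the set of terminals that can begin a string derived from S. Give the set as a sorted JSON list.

FIRST sets, iterate to fixpoint:
iter 1:
  A via A→b S c: +{b}
  A via A→c b: +{c}
  S via S→A a: +{b,c}
  S: {b,c}  A: {b,c}
iter 2: done
  S: {b,c}  A: {b,c}

FIRST(S) = ["b", "c"]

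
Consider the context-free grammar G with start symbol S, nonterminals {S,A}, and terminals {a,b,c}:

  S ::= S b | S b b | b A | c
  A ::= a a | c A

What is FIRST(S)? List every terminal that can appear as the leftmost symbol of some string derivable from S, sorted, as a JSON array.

Compute FIRST by fixpoint:
[1]
  A via A→a a: +{a}
  A via A→c A: +{c}
  S via S→b A: +{b}
  S via S→c: +{c}
  S: {b,c}  A: {a,c}
[2] — fixpoint
  S: {b,c}  A: {a,c}

FIRST(S) = ["b", "c"]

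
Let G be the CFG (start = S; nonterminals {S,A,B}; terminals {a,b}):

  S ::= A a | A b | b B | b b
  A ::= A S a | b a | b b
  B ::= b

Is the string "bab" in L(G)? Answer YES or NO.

CNF form of G:
  S -> A T0 | A T1 | T1 B | T1 T1
  A -> A X2 | T1 T0 | T1 T1
  B -> b
  T0 -> a
  T1 -> b
  X2 -> S T0

CYK fill:
  T[0,0] 'b' = {B,T1}  orig:{B}
  T[1,1] 'a' = {T0}  orig:{}
  T[2,2] 'b' = {B,T1}  orig:{B}
  T[0,1] 'ba' = {A}
  T[1,2] 'ab' = ∅
  T[0,2] 'bab' = {S}

S ∈ T[0,2] ⇒ YES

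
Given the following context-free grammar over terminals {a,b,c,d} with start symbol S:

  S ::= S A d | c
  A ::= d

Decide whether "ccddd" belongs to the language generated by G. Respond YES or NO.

CNF form of G:
  S -> S X1 | c
  A -> d
  T0 -> d
  X1 -> A T0

CYK fill:
  cell(0,0) c: {S}
  cell(1,1) c: {S}
  cell(2,2) d: {A,T0}  orig:{A}
  cell(3,3) d: {A,T0}  orig:{A}
  cell(4,4) d: {A,T0}  orig:{A}
  cell(0,1) cc: ∅
  cell(1,2) cd: ∅
  cell(2,3) dd: {X1}  orig:{}
  cell(3,4) dd: {X1}  orig:{}
  cell(0,2) ccd: ∅
  cell(1,3) cdd: {S}
  cell(2,4) ddd: ∅
  cell(0,3) ccdd: ∅
  cell(1,4) cddd: ∅
  cell(0,4) ccddd: ∅

S ∉ T[0,4] ⇒ NO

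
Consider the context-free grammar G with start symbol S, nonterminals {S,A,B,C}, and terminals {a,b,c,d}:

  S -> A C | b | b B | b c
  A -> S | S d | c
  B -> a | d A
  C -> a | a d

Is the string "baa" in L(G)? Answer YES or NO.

CNF form of G:
  S -> A C | T1 B | T1 T2 | b
  A -> A C | S T0 | T1 B | T1 T2 | b | c
  B -> T0 A | a
  C -> T3 T0 | a
  T0 -> d
  T1 -> b
  T2 -> c
  T3 -> a

CYK fill:
  [0..0]={A,S,T1}  "b"  orig:{A,S}
  [1..1]={B,C,T3}  "a"  orig:{B,C}
  [2..2]={B,C,T3}  "a"  orig:{B,C}
  [0..1]={A,S}  "ba"
  [1..2]=∅  "aa"
  [0..2]={A,S}  "baa"

S ∈ T[0,2] ⇒ YES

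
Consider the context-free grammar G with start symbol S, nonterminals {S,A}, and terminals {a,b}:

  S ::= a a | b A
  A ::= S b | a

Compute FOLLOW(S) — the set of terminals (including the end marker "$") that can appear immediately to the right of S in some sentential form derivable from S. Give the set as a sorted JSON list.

FIRST iteration:
round 1:
  A via A→a: +{a}
  S via S→a a: +{a}
  S via S→b A: +{b}
  FIRST(S)={a,b}  FIRST(A)={a}
round 2:
  A via A→S b: +{b}
  FIRST(S)={a,b}  FIRST(A)={a,b}
round 3: — fixpoint
  FIRST(S)={a,b}  FIRST(A)={a,b}

Compute FOLLOW by fixpoint:
FOLLOW(S) := {$}
pass 1:
  A→S b: FOLLOW(S) ⊇ FIRST(b) = {b}; new: +{b}
  S→b A: FOLLOW(A) ⊇ FOLLOW(S) ⊇ {$,b}; new: +{$,b}
  FOLLOW(S)={$,b}  FOLLOW(A)={$,b}
pass 2: (stable)
  FOLLOW(S)={$,b}  FOLLOW(A)={$,b}

FOLLOW(S) = ["$", "b"]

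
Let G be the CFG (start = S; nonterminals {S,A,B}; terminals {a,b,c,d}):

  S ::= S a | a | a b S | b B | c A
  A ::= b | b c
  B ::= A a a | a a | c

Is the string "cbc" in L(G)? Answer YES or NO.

Convert to CNF:
  S -> S T2 | T0 B | T1 A | T2 X4 | a
  A -> T0 T1 | b
  B -> A X3 | T2 T2 | c
  T0 -> b
  T1 -> c
  T2 -> a
  X3 -> T2 T2
  X4 -> T0 S

CYK table (by increasing span):
  cell(0,0) c: {B,T1}  orig:{B}
  cell(1,1) b: {A,T0}  orig:{A}
  cell(2,2) c: {B,T1}  orig:{B}
  cell(0,1) cb: {S}
  cell(1,2) bc: {A,S}
  cell(0,2) cbc: {S}

S ∈ T[0,2] ⇒ YES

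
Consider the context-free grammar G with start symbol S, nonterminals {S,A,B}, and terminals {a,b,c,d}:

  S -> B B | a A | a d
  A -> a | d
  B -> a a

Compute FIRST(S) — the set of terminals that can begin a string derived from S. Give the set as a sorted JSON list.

Compute FIRST by fixpoint:
pass 1:
  A via A→a: +{a}
  A via A→d: +{d}
  B via B→a a: +{a}
  S via S→B B: +{a}
  FIRST[S]={a}  FIRST[A]={a,d}  FIRST[B]={a}
pass 2: done
  FIRST[S]={a}  FIRST[A]={a,d}  FIRST[B]={a}

FIRST(S) = ["a"]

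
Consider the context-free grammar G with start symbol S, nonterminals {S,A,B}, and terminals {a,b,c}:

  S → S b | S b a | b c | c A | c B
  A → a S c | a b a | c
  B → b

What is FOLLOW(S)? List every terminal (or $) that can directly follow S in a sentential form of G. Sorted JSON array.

FIRST sets, iterate to fixpoint:
iter 1:
  A via A→a S c: +{a}
  A via A→c: +{c}
  B via B→b: +{b}
  S via S→b c: +{b}
  S via S→c A: +{c}
  FIRST[S]={b,c}  FIRST[A]={a,c}  FIRST[B]={b}
iter 2: — fixpoint
  FIRST[S]={b,c}  FIRST[A]={a,c}  FIRST[B]={b}

Compute FOLLOW by fixpoint:
initialize: $ ∈ FOLLOW(S)
round 1:
  A→a S c: FOLLOW(S) ⊇ FIRST(c) = {c}; new: +{c}
  S→S b: FOLLOW(S) ⊇ FIRST(b) = {b}; new: +{b}
  S→c A: FOLLOW(A) ⊇ FOLLOW(S) ⊇ {$,b,c}; new: +{$,b,c}
  S→c B: FOLLOW(B) ⊇ FOLLOW(S) ⊇ {$,b,c}; new: +{$,b,c}
  FOLLOW[S]={$,b,c}  FOLLOW[A]={$,b,c}  FOLLOW[B]={$,b,c}
round 2: done
  FOLLOW[S]={$,b,c}  FOLLOW[A]={$,b,c}  FOLLOW[B]={$,b,c}

FOLLOW(S) = ["$", "b", "c"]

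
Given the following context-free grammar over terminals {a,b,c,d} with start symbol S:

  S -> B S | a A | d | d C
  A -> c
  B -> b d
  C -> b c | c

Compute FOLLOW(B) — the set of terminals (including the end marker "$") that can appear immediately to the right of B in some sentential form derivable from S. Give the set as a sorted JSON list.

FIRST sets, iterate to fixpoint:
round 1:
  A via A→c: +{c}
  B via B→b d: +{b}
  C via C→b c: +{b}
  C via C→c: +{c}
  S via S→B S: +{b}
  S via S→a A: +{a}
  S via S→d: +{d}
  S: {a,b,d}  A: {c}  B: {b}  C: {b,c}
round 2: (stable)
  S: {a,b,d}  A: {c}  B: {b}  C: {b,c}

FOLLOW sets:
initialize: $ ∈ FOLLOW(S)
pass 1:
  S→B S: FOLLOW(B) ⊇ FIRST(S) = {a,b,d}; new: +{a,b,d}
  S→a A: FOLLOW(A) ⊇ FOLLOW(S) ⊇ {$}; new: +{$}
  S→d C: FOLLOW(C) ⊇ FOLLOW(S) ⊇ {$}; new: +{$}
  S: {$}  A: {$}  B: {a,b,d}  C: {$}
pass 2: — fixpoint
  S: {$}  A: {$}  B: {a,b,d}  C: {$}

FOLLOW(B) = ["a", "b", "d"]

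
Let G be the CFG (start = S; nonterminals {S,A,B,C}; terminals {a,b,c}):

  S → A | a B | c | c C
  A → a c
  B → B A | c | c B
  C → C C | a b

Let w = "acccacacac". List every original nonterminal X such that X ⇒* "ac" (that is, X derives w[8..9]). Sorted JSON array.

CNF form of G:
  S -> T0 B | T0 T1 | T1 C | c
  A -> T0 T1
  B -> B A | T1 B | c
  C -> C C | T0 T2
  T0 -> a
  T1 -> c
  T2 -> b

CYK table (by increasing span) — only the sub-triangle for w[8..9]:
  T[8,8] 'a' = {T0}  orig:{}
  T[9,9] 'c' = {B,S,T1}  orig:{B,S}
  T[8,9] 'ac' = {A,S}

Original NTs in T[8,9] deriving "ac": ["A", "S"]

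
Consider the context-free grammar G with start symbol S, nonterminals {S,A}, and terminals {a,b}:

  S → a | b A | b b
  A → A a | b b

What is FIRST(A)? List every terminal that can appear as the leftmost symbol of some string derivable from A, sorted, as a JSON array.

FIRST iteration:
round 1:
  A via A→b b: +{b}
  S via S→a: +{a}
  S via S→b A: +{b}
  FIRST(S)={a,b}  FIRST(A)={b}
round 2: (stable)
  FIRST(S)={a,b}  FIRST(A)={b}

FIRST(A) = ["b"]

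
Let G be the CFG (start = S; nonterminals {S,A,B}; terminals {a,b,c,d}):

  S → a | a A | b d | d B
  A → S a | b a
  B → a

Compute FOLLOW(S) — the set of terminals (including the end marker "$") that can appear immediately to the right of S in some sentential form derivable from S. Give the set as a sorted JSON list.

Compute FIRST by fixpoint:
pass 1:
  A via A→b a: +{b}
  B via B→a: +{a}
  S via S→a: +{a}
  S via S→b d: +{b}
  S via S→d B: +{d}
  FIRST(S)={a,b,d}  FIRST(A)={b}  FIRST(B)={a}
pass 2:
  A via A→S a: +{a,d}
  FIRST(S)={a,b,d}  FIRST(A)={a,b,d}  FIRST(B)={a}
pass 3: — fixpoint
  FIRST(S)={a,b,d}  FIRST(A)={a,b,d}  FIRST(B)={a}

Compute FOLLOW by fixpoint:
initialize: $ ∈ FOLLOW(S)
round 1:
  A→S a: FOLLOW(S) ⊇ FIRST(a) = {a}; new: +{a}
  S→a A: FOLLOW(A) ⊇ FOLLOW(S) ⊇ {$,a}; new: +{$,a}
  S→d B: FOLLOW(B) ⊇ FOLLOW(S) ⊇ {$,a}; new: +{$,a}
  FOLLOW(S)={$,a}  FOLLOW(A)={$,a}  FOLLOW(B)={$,a}
round 2: done
  FOLLOW(S)={$,a}  FOLLOW(A)={$,a}  FOLLOW(B)={$,a}

FOLLOW(S) = ["$", "a"]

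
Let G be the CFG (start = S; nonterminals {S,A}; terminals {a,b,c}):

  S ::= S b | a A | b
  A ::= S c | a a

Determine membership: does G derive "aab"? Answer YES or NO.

CNF form of G:
  S -> S T2 | T1 A | b
  A -> S T0 | T1 T1
  T0 -> c
  T1 -> a
  T2 -> b

Fill CYK table bottom-up:
  T[0,0] 'a' = {T1}  orig:{}
  T[1,1] 'a' = {T1}  orig:{}
  T[2,2] 'b' = {S,T2}  orig:{S}
  T[0,1] 'aa' = {A}
  T[1,2] 'ab' = ∅
  T[0,2] 'aab' = ∅

S ∉ T[0,2] ⇒ NO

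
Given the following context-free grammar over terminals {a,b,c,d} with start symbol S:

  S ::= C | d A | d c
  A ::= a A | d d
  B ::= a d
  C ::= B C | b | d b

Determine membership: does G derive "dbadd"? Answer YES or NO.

Convert to CNF:
  S -> B C | T1 A | T1 T2 | T1 T3 | b
  A -> T0 A | T1 T1
  B -> T0 T1
  C -> B C | T1 T2 | b
  T0 -> a
  T1 -> d
  T2 -> b
  T3 -> c

CYK fill:
  [0..0]={T1}  "d"  orig:{}
  [1..1]={C,S,T2}  "b"  orig:{C,S}
  [2..2]={T0}  "a"  orig:{}
  [3..3]={T1}  "d"  orig:{}
  [4..4]={T1}  "d"  orig:{}
  [0..1]={C,S}  "db"
  [1..2]=∅  "ba"
  [2..3]={B}  "ad"
  [3..4]={A}  "dd"
  [0..2]=∅  "dba"
  [1..3]=∅  "bad"
  [2..4]={A}  "add"
  [0..3]=∅  "dbad"
  [1..4]=∅  "badd"
  [0..4]=∅  "dbadd"

S ∉ T[0,4] ⇒ NO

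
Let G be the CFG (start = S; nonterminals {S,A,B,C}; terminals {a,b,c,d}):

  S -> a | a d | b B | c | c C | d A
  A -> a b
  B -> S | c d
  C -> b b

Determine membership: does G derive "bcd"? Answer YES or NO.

CNF form of G:
  S -> T0 T2 | T1 B | T2 A | T3 C | a | c
  A -> T0 T1
  B -> T0 T2 | T1 B | T2 A | T3 C | T3 T2 | a | c
  C -> T1 T1
  T0 -> a
  T1 -> b
  T2 -> d
  T3 -> c

CYK table (by increasing span):
  cell(0,0) b: {T1}  orig:{}
  cell(1,1) c: {B,S,T3}  orig:{B,S}
  cell(2,2) d: {T2}  orig:{}
  cell(0,1) bc: {B,S}
  cell(1,2) cd: {B}
  cell(0,2) bcd: {B,S}

S ∈ T[0,2] ⇒ YES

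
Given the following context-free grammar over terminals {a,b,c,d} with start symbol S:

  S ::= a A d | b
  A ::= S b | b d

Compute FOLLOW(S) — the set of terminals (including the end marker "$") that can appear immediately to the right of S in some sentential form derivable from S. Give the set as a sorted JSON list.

Compute FIRST by fixpoint:
[1]
  A via A→b d: +{b}
  S via S→a A d: +{a}
  S via S→b: +{b}
  FIRST(S)={a,b}  FIRST(A)={b}
[2]
  A via A→S b: +{a}
  FIRST(S)={a,b}  FIRST(A)={a,b}
[3] (no change)
  FIRST(S)={a,b}  FIRST(A)={a,b}

FOLLOW sets:
seed FOLLOW(S) with $
[1]
  A→S b: FOLLOW(S) ⊇ FIRST(b) = {b}; new: +{b}
  S→a A d: FOLLOW(A) ⊇ FIRST(d) = {d}; new: +{d}
  S: {$,b}  A: {d}
[2] (no change)
  S: {$,b}  A: {d}

FOLLOW(S) = ["$", "b"]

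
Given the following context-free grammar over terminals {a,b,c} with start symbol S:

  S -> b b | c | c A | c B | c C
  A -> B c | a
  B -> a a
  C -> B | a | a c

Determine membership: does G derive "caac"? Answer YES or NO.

Convert to CNF:
  S -> T0 A | T0 B | T0 C | T2 T2 | c
  A -> B T0 | a
  B -> T1 T1
  C -> T1 T0 | T1 T1 | a
  T0 -> c
  T1 -> a
  T2 -> b

Fill CYK table bottom-up:
  [0..0]={S,T0}  "c"  orig:{S}
  [1..1]={A,C,T1}  "a"  orig:{A,C}
  [2..2]={A,C,T1}  "a"  orig:{A,C}
  [3..3]={S,T0}  "c"  orig:{S}
  [0..1]={S}  "ca"
  [1..2]={B,C}  "aa"
  [2..3]={C}  "ac"
  [0..2]={S}  "caa"
  [1..3]={A}  "aac"
  [0..3]={S}  "caac"

S ∈ T[0,3] ⇒ YES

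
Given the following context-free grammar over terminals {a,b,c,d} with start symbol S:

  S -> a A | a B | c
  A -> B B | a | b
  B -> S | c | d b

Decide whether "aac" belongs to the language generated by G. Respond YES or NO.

Convert to CNF:
  S -> T0 A | T0 B | c
  A -> B B | a | b
  B -> T0 A | T0 B | T1 T2 | c
  T0 -> a
  T1 -> d
  T2 -> b

CYK table (by increasing span):
  cell(0,0) a: {A,T0}  orig:{A}
  cell(1,1) a: {A,T0}  orig:{A}
  cell(2,2) c: {B,S}
  cell(0,1) aa: {B,S}
  cell(1,2) ac: {B,S}
  cell(0,2) aac: {A,B,S}

S ∈ T[0,2] ⇒ YES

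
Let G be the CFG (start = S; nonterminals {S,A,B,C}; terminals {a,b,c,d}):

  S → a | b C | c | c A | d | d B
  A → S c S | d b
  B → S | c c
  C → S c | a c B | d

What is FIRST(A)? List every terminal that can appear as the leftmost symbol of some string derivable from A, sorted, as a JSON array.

Compute FIRST by fixpoint:
round 1:
  A via A→d b: +{d}
  B via B→c c: +{c}
  C via C→a c B: +{a}
  C via C→d: +{d}
  S via S→a: +{a}
  S via S→b C: +{b}
  S via S→c: +{c}
  S via S→d: +{d}
  S: {a,b,c,d}  A: {d}  B: {c}  C: {a,d}
round 2:
  A via A→S c S: +{a,b,c}
  B via B→S: +{a,b,d}
  C via C→S c: +{b,c}
  S: {a,b,c,d}  A: {a,b,c,d}  B: {a,b,c,d}  C: {a,b,c,d}
round 3: (no change)
  S: {a,b,c,d}  A: {a,b,c,d}  B: {a,b,c,d}  C: {a,b,c,d}

FIRST(A) = ["a", "b", "c", "d"]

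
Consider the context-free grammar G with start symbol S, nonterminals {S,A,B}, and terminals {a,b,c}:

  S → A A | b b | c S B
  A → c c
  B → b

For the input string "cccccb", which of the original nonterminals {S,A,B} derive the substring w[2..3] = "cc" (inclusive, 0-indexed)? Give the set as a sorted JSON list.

Convert to CNF:
  S -> A A | T0 X2 | T1 T1
  A -> T0 T0
  B -> b
  T0 -> c
  T1 -> b
  X2 -> S B

Fill CYK table bottom-up, restricted to cells inside w[2..3]:
  cell(2,2) c: {T0}  orig:{}
  cell(3,3) c: {T0}  orig:{}
  cell(2,3) cc: {A}

Original NTs in T[2,3] deriving "cc": ["A"]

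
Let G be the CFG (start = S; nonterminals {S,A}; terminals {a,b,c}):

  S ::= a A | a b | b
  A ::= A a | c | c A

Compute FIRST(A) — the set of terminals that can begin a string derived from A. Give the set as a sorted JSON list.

FIRST iteration:
[1]
  A via A→c: +{c}
  S via S→a A: +{a}
  S via S→b: +{b}
  S: {a,b}  A: {c}
[2] — fixpoint
  S: {a,b}  A: {c}

FIRST(A) = ["c"]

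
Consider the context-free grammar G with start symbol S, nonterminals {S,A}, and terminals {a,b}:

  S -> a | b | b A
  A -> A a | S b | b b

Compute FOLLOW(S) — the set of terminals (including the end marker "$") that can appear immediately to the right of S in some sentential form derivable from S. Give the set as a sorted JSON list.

FIRST iteration:
iter 1:
  A via A→b b: +{b}
  S via S→a: +{a}
  S via S→b: +{b}
  FIRST(S)={a,b}  FIRST(A)={b}
iter 2:
  A via A→S b: +{a}
  FIRST(S)={a,b}  FIRST(A)={a,b}
iter 3: (stable)
  FIRST(S)={a,b}  FIRST(A)={a,b}

FOLLOW sets:
initialize: $ ∈ FOLLOW(S)
[1]
  A→A a: FOLLOW(A) ⊇ FIRST(a) = {a}; new: +{a}
  A→S b: FOLLOW(S) ⊇ FIRST(b) = {b}; new: +{b}
  S→b A: FOLLOW(A) ⊇ FOLLOW(S) ⊇ {$,b}; new: +{$,b}
  FOLLOW[S]={$,b}  FOLLOW[A]={$,a,b}
[2] (no change)
  FOLLOW[S]={$,b}  FOLLOW[A]={$,a,b}

FOLLOW(S) = ["$", "b"]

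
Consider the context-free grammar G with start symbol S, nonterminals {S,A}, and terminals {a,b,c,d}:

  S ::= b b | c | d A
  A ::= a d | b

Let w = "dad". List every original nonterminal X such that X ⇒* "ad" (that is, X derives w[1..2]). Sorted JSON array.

Convert to CNF:
  S -> T1 A | T2 T2 | c
  A -> T0 T1 | b
  T0 -> a
  T1 -> d
  T2 -> b

CYK fill (cells [i..j] with 1 ≤ i ≤ j ≤ 2 only):
  cell(1,1) a: {T0}  orig:{}
  cell(2,2) d: {T1}  orig:{}
  cell(1,2) ad: {A}

Original NTs in T[1,2] deriving "ad": ["A"]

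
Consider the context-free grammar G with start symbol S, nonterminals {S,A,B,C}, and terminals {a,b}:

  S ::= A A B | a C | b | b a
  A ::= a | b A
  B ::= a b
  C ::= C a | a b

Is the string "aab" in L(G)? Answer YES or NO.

CNF form of G:
  S -> A X2 | T0 T1 | T1 C | b
  A -> T0 A | a
  B -> T1 T0
  C -> C T1 | T1 T0
  T0 -> b
  T1 -> a
  X2 -> A B

CYK table (by increasing span):
  [0..0]={A,T1}  "a"  orig:{A}
  [1..1]={A,T1}  "a"  orig:{A}
  [2..2]={S,T0}  "b"  orig:{S}
  [0..1]=∅  "aa"
  [1..2]={B,C}  "ab"
  [0..2]={S,X2}  "aab"  orig:{S}

S ∈ T[0,2] ⇒ YES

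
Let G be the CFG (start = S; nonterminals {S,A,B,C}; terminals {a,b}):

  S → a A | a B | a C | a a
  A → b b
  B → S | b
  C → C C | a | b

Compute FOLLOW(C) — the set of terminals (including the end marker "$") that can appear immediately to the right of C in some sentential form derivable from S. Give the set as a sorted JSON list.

FIRST sets, iterate to fixpoint:
[1]
  A via A→b b: +{b}
  B via B→b: +{b}
  C via C→a: +{a}
  C via C→b: +{b}
  S via S→a A: +{a}
  S: {a}  A: {b}  B: {b}  C: {a,b}
[2]
  B via B→S: +{a}
  S: {a}  A: {b}  B: {a,b}  C: {a,b}
[3] done
  S: {a}  A: {b}  B: {a,b}  C: {a,b}

Compute FOLLOW by fixpoint:
FOLLOW(S) := {$}
[1]
  C→C C: FOLLOW(C) ⊇ FIRST(C) = {a,b}; new: +{a,b}
  S→a A: FOLLOW(A) ⊇ FOLLOW(S) ⊇ {$}; new: +{$}
  S→a B: FOLLOW(B) ⊇ FOLLOW(S) ⊇ {$}; new: +{$}
  S→a C: FOLLOW(C) ⊇ FOLLOW(S) ⊇ {$}; new: +{$}
  FOLLOW(S)={$}  FOLLOW(A)={$}  FOLLOW(B)={$}  FOLLOW(C)={$,a,b}
[2] (no change)
  FOLLOW(S)={$}  FOLLOW(A)={$}  FOLLOW(B)={$}  FOLLOW(C)={$,a,b}

FOLLOW(C) = ["$", "a", "b"]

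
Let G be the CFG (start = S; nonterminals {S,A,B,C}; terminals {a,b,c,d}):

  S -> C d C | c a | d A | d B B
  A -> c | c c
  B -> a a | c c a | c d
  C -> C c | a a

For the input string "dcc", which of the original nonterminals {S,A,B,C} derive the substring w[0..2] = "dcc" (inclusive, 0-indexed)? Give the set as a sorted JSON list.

CNF form of G:
  S -> C X4 | T0 T1 | T2 A | T2 X5
  A -> T0 T0 | c
  B -> T0 T2 | T0 X3 | T1 T1
  C -> C T0 | T1 T1
  T0 -> c
  T1 -> a
  T2 -> d
  X3 -> T0 T1
  X4 -> T2 C
  X5 -> B B

CYK fill, restricted to cells inside w[0..2]:
  cell(0,0) d: {T2}  orig:{}
  cell(1,1) c: {A,T0}  orig:{A}
  cell(2,2) c: {A,T0}  orig:{A}
  cell(0,1) dc: {S}
  cell(1,2) cc: {A}
  cell(0,2) dcc: {S}

Original NTs in T[0,2] deriving "dcc": ["S"]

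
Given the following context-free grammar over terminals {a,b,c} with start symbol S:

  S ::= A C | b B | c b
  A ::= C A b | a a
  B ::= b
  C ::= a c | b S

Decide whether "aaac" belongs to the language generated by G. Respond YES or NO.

CNF form of G:
  S -> A C | T0 B | T2 T0
  A -> C X3 | T1 T1
  B -> b
  C -> T0 S | T1 T2
  T0 -> b
  T1 -> a
  T2 -> c
  X3 -> A T0

Fill CYK table bottom-up:
  [0..0]={T1}  "a"  orig:{}
  [1..1]={T1}  "a"  orig:{}
  [2..2]={T1}  "a"  orig:{}
  [3..3]={T2}  "c"  orig:{}
  [0..1]={A}  "aa"
  [1..2]={A}  "aa"
  [2..3]={C}  "ac"
  [0..2]=∅  "aaa"
  [1..3]=∅  "aac"
  [0..3]={S}  "aaac"

S ∈ T[0,3] ⇒ YES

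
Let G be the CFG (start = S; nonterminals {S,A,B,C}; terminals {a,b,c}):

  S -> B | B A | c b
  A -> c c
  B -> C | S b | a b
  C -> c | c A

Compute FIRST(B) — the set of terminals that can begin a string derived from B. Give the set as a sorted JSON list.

FIRST iteration:
[1]
  A via A→c c: +{c}
  B via B→a b: +{a}
  C via C→c: +{c}
  S via S→B: +{a}
  S via S→c b: +{c}
  S: {a,c}  A: {c}  B: {a}  C: {c}
[2]
  B via B→C: +{c}
  S: {a,c}  A: {c}  B: {a,c}  C: {c}
[3] — fixpoint
  S: {a,c}  A: {c}  B: {a,c}  C: {c}

FIRST(B) = ["a", "c"]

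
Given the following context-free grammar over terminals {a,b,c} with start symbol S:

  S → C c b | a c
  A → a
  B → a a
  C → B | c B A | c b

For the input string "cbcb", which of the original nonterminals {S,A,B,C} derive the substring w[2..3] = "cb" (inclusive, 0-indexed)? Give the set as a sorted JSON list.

Convert to CNF:
  S -> C X4 | T0 T1
  A -> a
  B -> T0 T0
  C -> T0 T0 | T1 T2 | T1 X3
  T0 -> a
  T1 -> c
  T2 -> b
  X3 -> B A
  X4 -> T1 T2

CYK table (by increasing span), restricted to cells inside w[2..3]:
  [2..2]={T1}  "c"  orig:{}
  [3..3]={T2}  "b"  orig:{}
  [2..3]={C,X4}  "cb"  orig:{C}

Original NTs in T[2,3] deriving "cb": ["C"]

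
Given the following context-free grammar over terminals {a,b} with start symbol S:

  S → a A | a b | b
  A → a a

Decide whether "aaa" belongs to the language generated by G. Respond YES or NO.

Convert to CNF:
  S -> T0 A | T0 T1 | b
  A -> T0 T0
  T0 -> a
  T1 -> b

CYK table (by increasing span):
  [0..0]={T0}  "a"  orig:{}
  [1..1]={T0}  "a"  orig:{}
  [2..2]={T0}  "a"  orig:{}
  [0..1]={A}  "aa"
  [1..2]={A}  "aa"
  [0..2]={S}  "aaa"

S ∈ T[0,2] ⇒ YES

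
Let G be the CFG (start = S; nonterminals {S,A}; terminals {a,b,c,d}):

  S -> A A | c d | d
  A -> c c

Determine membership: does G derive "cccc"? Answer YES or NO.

Convert to CNF:
  S -> A A | T0 T1 | d
  A -> T0 T0
  T0 -> c
  T1 -> d

Fill CYK table bottom-up:
  T[0,0] 'c' = {T0}  orig:{}
  T[1,1] 'c' = {T0}  orig:{}
  T[2,2] 'c' = {T0}  orig:{}
  T[3,3] 'c' = {T0}  orig:{}
  T[0,1] 'cc' = {A}
  T[1,2] 'cc' = {A}
  T[2,3] 'cc' = {A}
  T[0,2] 'ccc' = ∅
  T[1,3] 'ccc' = ∅
  T[0,3] 'cccc' = {S}

S ∈ T[0,3] ⇒ YES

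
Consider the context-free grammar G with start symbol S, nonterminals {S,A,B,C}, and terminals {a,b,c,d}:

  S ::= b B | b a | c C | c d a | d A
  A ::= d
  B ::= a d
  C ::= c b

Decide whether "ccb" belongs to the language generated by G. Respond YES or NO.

CNF form of G:
  S -> T1 A | T2 C | T2 X4 | T3 B | T3 T0
  A -> d
  B -> T0 T1
  C -> T2 T3
  T0 -> a
  T1 -> d
  T2 -> c
  T3 -> b
  X4 -> T1 T0

Fill CYK table bottom-up:
  cell(0,0) c: {T2}  orig:{}
  cell(1,1) c: {T2}  orig:{}
  cell(2,2) b: {T3}  orig:{}
  cell(0,1) cc: ∅
  cell(1,2) cb: {C}
  cell(0,2) ccb: {S}

S ∈ T[0,2] ⇒ YES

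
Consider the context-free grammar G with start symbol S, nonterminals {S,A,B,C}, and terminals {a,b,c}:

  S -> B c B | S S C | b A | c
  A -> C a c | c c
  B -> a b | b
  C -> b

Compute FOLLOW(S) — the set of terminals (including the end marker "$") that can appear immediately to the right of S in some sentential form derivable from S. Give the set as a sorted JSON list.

FIRST iteration:
pass 1:
  A via A→c c: +{c}
  B via B→a b: +{a}
  B via B→b: +{b}
  C via C→b: +{b}
  S via S→B c B: +{a,b}
  S via S→c: +{c}
  FIRST[S]={a,b,c}  FIRST[A]={c}  FIRST[B]={a,b}  FIRST[C]={b}
pass 2:
  A via A→C a c: +{b}
  FIRST[S]={a,b,c}  FIRST[A]={b,c}  FIRST[B]={a,b}  FIRST[C]={b}
pass 3: (no change)
  FIRST[S]={a,b,c}  FIRST[A]={b,c}  FIRST[B]={a,b}  FIRST[C]={b}

Compute FOLLOW by fixpoint:
FOLLOW(S) := {$}
iter 1:
  A→C a c: FOLLOW(C) ⊇ FIRST(a) = {a}; new: +{a}
  S→B c B: FOLLOW(B) ⊇ FIRST(c) = {c}; new: +{c}
  S→B c B: FOLLOW(B) ⊇ FOLLOW(S) ⊇ {$}; new: +{$}
  S→S S C: FOLLOW(S) ⊇ FIRST(S) = {a,b,c}; new: +{a,b,c}
  S→S S C: FOLLOW(C) ⊇ FOLLOW(S) ⊇ {$,a,b,c}; new: +{$,b,c}
  S→b A: FOLLOW(A) ⊇ FOLLOW(S) ⊇ {$,a,b,c}; new: +{$,a,b,c}
  FOLLOW[S]={$,a,b,c}  FOLLOW[A]={$,a,b,c}  FOLLOW[B]={$,c}  FOLLOW[C]={$,a,b,c}
iter 2:
  S→B c B: FOLLOW(B) ⊇ FOLLOW(S) ⊇ {$,a,b,c}; new: +{a,b}
  FOLLOW[S]={$,a,b,c}  FOLLOW[A]={$,a,b,c}  FOLLOW[B]={$,a,b,c}  FOLLOW[C]={$,a,b,c}
iter 3: (no change)
  FOLLOW[S]={$,a,b,c}  FOLLOW[A]={$,a,b,c}  FOLLOW[B]={$,a,b,c}  FOLLOW[C]={$,a,b,c}

FOLLOW(S) = ["$", "a", "b", "c"]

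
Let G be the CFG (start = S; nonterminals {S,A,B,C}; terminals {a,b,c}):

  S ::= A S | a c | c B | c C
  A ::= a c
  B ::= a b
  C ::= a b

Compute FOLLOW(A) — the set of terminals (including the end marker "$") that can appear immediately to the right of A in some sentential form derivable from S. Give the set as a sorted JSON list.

Compute FIRST by fixpoint:
round 1:
  A via A→a c: +{a}
  B via B→a b: +{a}
  C via C→a b: +{a}
  S via S→A S: +{a}
  S via S→c B: +{c}
  FIRST(S)={a,c}  FIRST(A)={a}  FIRST(B)={a}  FIRST(C)={a}
round 2: (stable)
  FIRST(S)={a,c}  FIRST(A)={a}  FIRST(B)={a}  FIRST(C)={a}

Compute FOLLOW by fixpoint:
seed FOLLOW(S) with $
iter 1:
  S→A S: FOLLOW(A) ⊇ FIRST(S) = {a,c}; new: +{a,c}
  S→c B: FOLLOW(B) ⊇ FOLLOW(S) ⊇ {$}; new: +{$}
  S→c C: FOLLOW(C) ⊇ FOLLOW(S) ⊇ {$}; new: +{$}
  FOLLOW[S]={$}  FOLLOW[A]={a,c}  FOLLOW[B]={$}  FOLLOW[C]={$}
iter 2: — fixpoint
  FOLLOW[S]={$}  FOLLOW[A]={a,c}  FOLLOW[B]={$}  FOLLOW[C]={$}

FOLLOW(A) = ["a", "c"]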